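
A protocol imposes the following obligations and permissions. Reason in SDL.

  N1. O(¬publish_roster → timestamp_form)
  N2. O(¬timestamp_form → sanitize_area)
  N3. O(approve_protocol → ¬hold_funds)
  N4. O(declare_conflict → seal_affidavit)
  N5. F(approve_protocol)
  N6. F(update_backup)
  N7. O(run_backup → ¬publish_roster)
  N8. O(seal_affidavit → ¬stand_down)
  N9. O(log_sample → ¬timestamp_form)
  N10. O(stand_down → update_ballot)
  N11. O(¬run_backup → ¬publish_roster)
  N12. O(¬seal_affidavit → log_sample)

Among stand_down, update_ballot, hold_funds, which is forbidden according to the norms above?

Premises 7 and 11 are O(run_backup → ¬publish_roster) and O(¬run_backup → ¬publish_roster); every ideal world satisfies run_backup or ¬run_backup, so in either case ¬publish_roster holds — hence O(¬publish_roster).
With premise 1, O(¬publish_roster → timestamp_form), the K-axiom yields O(timestamp_form).
Premise 9 is O(log_sample → ¬timestamp_form); contrapositively O(timestamp_form → ¬log_sample). Since O(timestamp_form) holds, K gives O(¬log_sample).
Premise 12, O(¬seal_affidavit → log_sample), contraposes to O(¬log_sample → seal_affidavit); with O(¬log_sample) we get O(seal_affidavit).
With premise 8, O(seal_affidavit → ¬stand_down), the K-axiom yields O(¬stand_down).
So O(¬stand_down) holds, i.e. stand_down is forbidden. None of the other listed options is forbidden under the premises.

stand_down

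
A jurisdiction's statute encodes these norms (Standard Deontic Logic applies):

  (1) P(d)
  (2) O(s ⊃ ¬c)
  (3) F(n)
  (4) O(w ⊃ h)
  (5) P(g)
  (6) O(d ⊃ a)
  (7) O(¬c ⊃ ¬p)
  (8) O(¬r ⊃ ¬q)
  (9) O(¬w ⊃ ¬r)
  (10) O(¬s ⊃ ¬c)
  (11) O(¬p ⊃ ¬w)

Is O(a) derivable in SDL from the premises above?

Premise 6 is O(d ⊃ a), but O(d) is not derivable from the premises (the permission P(d) asserts only ¬O(¬d), not O(d)), so it does not yield O(a).
No other premise forces O(a). An ideal world satisfying every premise can still have a false, so O(a) is not derivable.

No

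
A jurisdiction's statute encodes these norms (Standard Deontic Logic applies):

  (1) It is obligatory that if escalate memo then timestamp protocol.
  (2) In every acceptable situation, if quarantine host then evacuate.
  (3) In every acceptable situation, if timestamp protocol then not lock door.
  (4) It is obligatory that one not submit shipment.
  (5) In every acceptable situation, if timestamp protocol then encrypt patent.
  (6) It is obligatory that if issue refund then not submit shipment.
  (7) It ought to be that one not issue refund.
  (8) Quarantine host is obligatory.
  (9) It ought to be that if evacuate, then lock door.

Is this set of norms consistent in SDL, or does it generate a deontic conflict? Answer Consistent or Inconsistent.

Consistent

Premise 6 is O(issue_refund → ¬submit_shipment); even if O(¬submit_shipment) held, inferring O(issue_refund) would be affirming the consequent — invalid.
So O(issue_refund) is not derivable, and the apparent clash with O(¬issue_refund) does not arise.
A world satisfying every obligation exists (e.g. encrypt_patent=false, escalate_memo=false, evacuate=true, issue_refund=false, lock_door=true, quarantine_host=true, submit_shipment=false, timestamp_protocol=false); no atom is both obligatory and forbidden, so the set is consistent.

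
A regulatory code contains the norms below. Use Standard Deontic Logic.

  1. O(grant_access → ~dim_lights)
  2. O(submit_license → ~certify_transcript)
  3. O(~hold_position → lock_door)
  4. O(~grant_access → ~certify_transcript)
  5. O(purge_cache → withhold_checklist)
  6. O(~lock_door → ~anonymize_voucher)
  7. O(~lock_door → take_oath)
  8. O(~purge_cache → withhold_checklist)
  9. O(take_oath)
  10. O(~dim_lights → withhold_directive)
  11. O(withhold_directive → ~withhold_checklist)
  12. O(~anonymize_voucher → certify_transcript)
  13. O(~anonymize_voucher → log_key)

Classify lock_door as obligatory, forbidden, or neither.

Obligatory

Premises 8 and 5 cover both cases: O(~purge_cache → withhold_checklist) and O(purge_cache → withhold_checklist). Since ~purge_cache ∨ purge_cache is a tautology, O(withhold_checklist) follows.
Premise 11 is O(withhold_directive → ~withhold_checklist); contrapositively O(withhold_checklist → ~withhold_directive). Since O(withhold_checklist) holds, K gives O(~withhold_directive).
Premise 10, O(~dim_lights → withhold_directive), contraposes to O(~withhold_directive → dim_lights); with O(~withhold_directive) we get O(dim_lights).
The contrapositive of premise 1 (O(grant_access → ~dim_lights)) is O(dim_lights → ~grant_access), and O(dim_lights) is already established, so O(~grant_access).
Applying K to premise 4 (O(~grant_access → ~certify_transcript)) and O(~grant_access) yields O(~certify_transcript).
The contrapositive of premise 12 (O(~anonymize_voucher → certify_transcript)) is O(~certify_transcript → anonymize_voucher), and O(~certify_transcript) is already established, so O(anonymize_voucher).
The contrapositive of premise 6 (O(~lock_door → ~anonymize_voucher)) is O(anonymize_voucher → lock_door), and O(anonymize_voucher) is already established, so O(lock_door).
Premises 2, 3, 7, 9, 13 do not contribute to this derivation.
Hence lock_door is obligatory.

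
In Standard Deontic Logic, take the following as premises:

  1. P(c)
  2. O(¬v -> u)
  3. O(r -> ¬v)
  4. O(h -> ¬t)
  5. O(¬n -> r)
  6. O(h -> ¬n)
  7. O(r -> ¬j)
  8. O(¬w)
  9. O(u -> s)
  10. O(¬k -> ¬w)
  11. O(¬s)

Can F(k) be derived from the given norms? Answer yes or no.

Premise 10 is O(¬k -> ¬w); even if O(¬w) held, inferring O(¬k) would be affirming the consequent — invalid.
No other premise forces O(¬k). An ideal world satisfying every premise can still have k true, so F(k) is not derivable.

No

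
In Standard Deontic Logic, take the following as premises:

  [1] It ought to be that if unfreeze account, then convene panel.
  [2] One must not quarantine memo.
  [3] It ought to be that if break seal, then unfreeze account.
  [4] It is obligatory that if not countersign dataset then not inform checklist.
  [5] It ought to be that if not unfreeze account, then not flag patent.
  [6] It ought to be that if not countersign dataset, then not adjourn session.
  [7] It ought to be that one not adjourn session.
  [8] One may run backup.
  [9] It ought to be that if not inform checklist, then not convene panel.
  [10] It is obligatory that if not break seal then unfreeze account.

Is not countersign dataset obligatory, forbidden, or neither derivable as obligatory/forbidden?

Forbidden

Premises 10 and 3 cover both cases: O(¬break_seal → unfreeze_account) and O(break_seal → unfreeze_account). Since ¬break_seal ∨ break_seal is a tautology, O(unfreeze_account) follows.
With premise 1, O(unfreeze_account → convene_panel), the K-axiom yields O(convene_panel).
The contrapositive of premise 9 (O(¬inform_checklist → ¬convene_panel)) is O(convene_panel → inform_checklist), and O(convene_panel) is already established, so O(inform_checklist).
Premise 4 is O(¬countersign_dataset → ¬inform_checklist); contrapositively O(inform_checklist → countersign_dataset). Since O(inform_checklist) holds, K gives O(countersign_dataset).
Premises 2, 5, 6, 7, 8 do not contribute to this derivation.
Thus O(countersign_dataset), which is F(¬countersign_dataset): ¬countersign_dataset is forbidden.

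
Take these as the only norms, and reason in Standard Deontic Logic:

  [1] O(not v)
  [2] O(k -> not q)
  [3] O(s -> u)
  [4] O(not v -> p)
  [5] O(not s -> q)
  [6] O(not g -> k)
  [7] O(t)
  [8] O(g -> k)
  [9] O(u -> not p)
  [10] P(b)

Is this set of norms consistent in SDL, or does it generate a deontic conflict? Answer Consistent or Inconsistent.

Inconsistent

Premises 8 and 6 are O(g -> k) and O(not g -> k); every ideal world satisfies g or not g, so in either case k holds — hence O(k).
With premise 2, O(k -> not q), the K-axiom yields O(not q).
Premise 5, O(not s -> q), contraposes to O(not q -> s); with O(not q) we get O(s).
Applying K to premise 3 (O(s -> u)) and O(s) yields O(u).
Premise 9 is O(u -> not p); since O(u), deontic closure gives O(not p).
The contrapositive of premise 4 (O(not v -> p)) is O(not p -> v), and O(not p) is already established, so O(v).
Yet premise 1 states O(not v).
We now have both O(v) and O(not v) — v is simultaneously obligatory and forbidden, violating the D-axiom.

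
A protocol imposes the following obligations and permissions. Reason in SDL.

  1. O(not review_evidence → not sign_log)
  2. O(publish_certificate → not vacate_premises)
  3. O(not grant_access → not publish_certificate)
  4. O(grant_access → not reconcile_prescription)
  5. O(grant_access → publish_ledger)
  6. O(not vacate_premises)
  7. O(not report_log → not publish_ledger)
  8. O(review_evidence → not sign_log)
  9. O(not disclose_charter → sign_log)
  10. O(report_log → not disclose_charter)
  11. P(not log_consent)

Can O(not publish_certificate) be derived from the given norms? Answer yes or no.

Yes

By case analysis on review_evidence: premise 8 gives O(review_evidence → not sign_log) and premise 1 gives O(not review_evidence → not sign_log), so O(not sign_log) either way.
The contrapositive of premise 9 (O(not disclose_charter → sign_log)) is O(not sign_log → disclose_charter), and O(not sign_log) is already established, so O(disclose_charter).
Premise 10 is O(report_log → not disclose_charter); contrapositively O(disclose_charter → not report_log). Since O(disclose_charter) holds, K gives O(not report_log).
With premise 7, O(not report_log → not publish_ledger), the K-axiom yields O(not publish_ledger).
Premise 5, O(grant_access → publish_ledger), contraposes to O(not publish_ledger → not grant_access); with O(not publish_ledger) we get O(not grant_access).
Applying K to premise 3 (O(not grant_access → not publish_certificate)) and O(not grant_access) yields O(not publish_certificate).
Premises 2, 4, 6, 11 do not contribute to this derivation.
So O(not publish_certificate) follows.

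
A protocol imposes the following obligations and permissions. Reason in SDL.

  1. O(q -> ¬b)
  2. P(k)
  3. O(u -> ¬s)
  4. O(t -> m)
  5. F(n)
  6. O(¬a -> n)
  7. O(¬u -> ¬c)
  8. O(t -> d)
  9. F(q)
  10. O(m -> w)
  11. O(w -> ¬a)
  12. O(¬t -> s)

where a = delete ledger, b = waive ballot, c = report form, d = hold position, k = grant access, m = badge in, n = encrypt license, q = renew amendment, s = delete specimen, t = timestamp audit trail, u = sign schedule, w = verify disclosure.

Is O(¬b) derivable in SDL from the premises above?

No

Premise 1 is O(q -> ¬b), but O(q) is not derivable from the premises, so it does not yield O(¬b).
No other premise forces O(¬b). An ideal world satisfying every premise can still have ¬b false, so O(¬b) is not derivable.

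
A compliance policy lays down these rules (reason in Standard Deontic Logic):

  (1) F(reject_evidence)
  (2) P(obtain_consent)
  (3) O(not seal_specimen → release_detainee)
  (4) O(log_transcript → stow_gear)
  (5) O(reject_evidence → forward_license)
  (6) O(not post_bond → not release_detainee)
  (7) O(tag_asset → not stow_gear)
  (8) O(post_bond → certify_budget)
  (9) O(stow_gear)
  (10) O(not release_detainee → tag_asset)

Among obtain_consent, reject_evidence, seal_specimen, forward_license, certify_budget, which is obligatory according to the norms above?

From premise 9 we have O(stow_gear).
Premise 7 is O(tag_asset → not stow_gear); contrapositively O(stow_gear → not tag_asset). Since O(stow_gear) holds, K gives O(not tag_asset).
Premise 10, O(not release_detainee → tag_asset), contraposes to O(not tag_asset → release_detainee); with O(not tag_asset) we get O(release_detainee).
Premise 6 is O(not post_bond → not release_detainee); contrapositively O(release_detainee → post_bond). Since O(release_detainee) holds, K gives O(post_bond).
Premise 8 is O(post_bond → certify_budget); since O(post_bond), deontic closure gives O(certify_budget).
So O(certify_budget) holds — certify_budget is obligatory. None of the other listed options is made obligatory by any chain of premises.

certify_budget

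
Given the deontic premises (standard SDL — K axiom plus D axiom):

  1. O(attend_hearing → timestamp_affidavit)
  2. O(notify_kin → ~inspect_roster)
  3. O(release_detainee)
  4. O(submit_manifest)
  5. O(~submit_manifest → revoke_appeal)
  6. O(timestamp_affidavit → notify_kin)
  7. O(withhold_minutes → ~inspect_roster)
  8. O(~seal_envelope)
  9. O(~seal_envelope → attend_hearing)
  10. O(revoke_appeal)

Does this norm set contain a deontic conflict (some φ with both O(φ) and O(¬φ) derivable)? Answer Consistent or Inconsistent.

Consistent

Premise 5 is O(~submit_manifest → revoke_appeal); even if O(revoke_appeal) held, inferring O(~submit_manifest) would be affirming the consequent — invalid.
So O(~submit_manifest) is not derivable, and the apparent clash with O(submit_manifest) does not arise.
A world satisfying every obligation exists (e.g. attend_hearing=true, inspect_roster=false, notify_kin=true, release_detainee=true, revoke_appeal=true, seal_envelope=false, submit_manifest=true, timestamp_affidavit=true, withhold_minutes=false); no atom is both obligatory and forbidden, so the set is consistent.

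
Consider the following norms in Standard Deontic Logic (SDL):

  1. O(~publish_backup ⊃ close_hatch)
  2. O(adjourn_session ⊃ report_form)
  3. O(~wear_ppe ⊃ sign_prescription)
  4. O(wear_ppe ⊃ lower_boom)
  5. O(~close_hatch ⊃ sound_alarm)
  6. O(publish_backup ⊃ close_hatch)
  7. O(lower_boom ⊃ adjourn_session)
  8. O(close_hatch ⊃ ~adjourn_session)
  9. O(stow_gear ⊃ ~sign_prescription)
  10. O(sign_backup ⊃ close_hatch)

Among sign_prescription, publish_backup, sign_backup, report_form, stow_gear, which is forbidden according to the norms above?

Premises 6 and 1 cover both cases: O(publish_backup ⊃ close_hatch) and O(~publish_backup ⊃ close_hatch). Since publish_backup ∨ ~publish_backup is a tautology, O(close_hatch) follows.
From O(close_hatch) and premise 8, O(close_hatch ⊃ ~adjourn_session), we obtain O(~adjourn_session).
Premise 7 is O(lower_boom ⊃ adjourn_session); contrapositively O(~adjourn_session ⊃ ~lower_boom). Since O(~adjourn_session) holds, K gives O(~lower_boom).
Premise 4 is O(wear_ppe ⊃ lower_boom); contrapositively O(~lower_boom ⊃ ~wear_ppe). Since O(~lower_boom) holds, K gives O(~wear_ppe).
With premise 3, O(~wear_ppe ⊃ sign_prescription), the K-axiom yields O(sign_prescription).
Premise 9 is O(stow_gear ⊃ ~sign_prescription); contrapositively O(sign_prescription ⊃ ~stow_gear). Since O(sign_prescription) holds, K gives O(~stow_gear).
So O(~stow_gear) holds, i.e. stow_gear is forbidden. None of the other listed options is forbidden under the premises.

stow_gear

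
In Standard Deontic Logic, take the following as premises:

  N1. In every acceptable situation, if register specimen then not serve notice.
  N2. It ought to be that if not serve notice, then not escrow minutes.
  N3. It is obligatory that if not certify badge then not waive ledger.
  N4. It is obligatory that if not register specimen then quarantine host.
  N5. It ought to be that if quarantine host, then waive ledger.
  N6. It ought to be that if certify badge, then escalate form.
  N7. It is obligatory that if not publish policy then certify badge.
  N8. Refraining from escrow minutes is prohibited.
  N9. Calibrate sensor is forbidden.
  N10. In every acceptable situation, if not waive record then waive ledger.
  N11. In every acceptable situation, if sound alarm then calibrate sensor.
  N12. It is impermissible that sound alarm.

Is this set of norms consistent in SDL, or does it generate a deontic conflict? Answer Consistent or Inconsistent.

Consistent

Premise 11 is O(sound_alarm → calibrate_sensor), but O(sound_alarm) is not derivable from the premises, so it does not yield O(calibrate_sensor).
So O(calibrate_sensor) is not derivable, and the apparent clash with O(¬calibrate_sensor) does not arise.
A world satisfying every obligation exists (e.g. calibrate_sensor=false, certify_badge=true, escalate_form=true, escrow_minutes=true, publish_policy=false, quarantine_host=true, register_specimen=false, serve_notice=true, sound_alarm=false, waive_ledger=true, waive_record=false); no atom is both obligatory and forbidden, so the set is consistent.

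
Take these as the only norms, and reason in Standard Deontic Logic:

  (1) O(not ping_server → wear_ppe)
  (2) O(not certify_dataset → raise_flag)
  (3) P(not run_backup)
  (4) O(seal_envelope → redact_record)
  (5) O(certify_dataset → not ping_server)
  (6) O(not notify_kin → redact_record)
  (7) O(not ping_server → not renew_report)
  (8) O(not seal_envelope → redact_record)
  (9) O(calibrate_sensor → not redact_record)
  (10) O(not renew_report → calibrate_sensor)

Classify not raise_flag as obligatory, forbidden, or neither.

Forbidden

By case analysis on seal_envelope: premise 4 gives O(seal_envelope → redact_record) and premise 8 gives O(not seal_envelope → redact_record), so O(redact_record) either way.
The contrapositive of premise 9 (O(calibrate_sensor → not redact_record)) is O(redact_record → not calibrate_sensor), and O(redact_record) is already established, so O(not calibrate_sensor).
The contrapositive of premise 10 (O(not renew_report → calibrate_sensor)) is O(not calibrate_sensor → renew_report), and O(not calibrate_sensor) is already established, so O(renew_report).
Premise 7 is O(not ping_server → not renew_report); contrapositively O(renew_report → ping_server). Since O(renew_report) holds, K gives O(ping_server).
The contrapositive of premise 5 (O(certify_dataset → not ping_server)) is O(ping_server → not certify_dataset), and O(ping_server) is already established, so O(not certify_dataset).
From O(not certify_dataset) and premise 2, O(not certify_dataset → raise_flag), we obtain O(raise_flag).
Premises 1, 3, 6 do not contribute to this derivation.
Thus O(raise_flag), which is F(not raise_flag): not raise_flag is forbidden.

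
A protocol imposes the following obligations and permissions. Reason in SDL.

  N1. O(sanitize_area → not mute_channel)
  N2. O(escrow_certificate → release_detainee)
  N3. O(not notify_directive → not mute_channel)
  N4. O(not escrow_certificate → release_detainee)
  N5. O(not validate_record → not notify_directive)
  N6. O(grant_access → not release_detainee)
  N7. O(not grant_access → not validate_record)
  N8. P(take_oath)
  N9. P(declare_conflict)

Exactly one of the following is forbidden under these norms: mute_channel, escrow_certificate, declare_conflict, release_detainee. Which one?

mute_channel

Premises 4 and 2 cover both cases: O(not escrow_certificate → release_detainee) and O(escrow_certificate → release_detainee). Since not escrow_certificate ∨ escrow_certificate is a tautology, O(release_detainee) follows.
Premise 6 is O(grant_access → not release_detainee); contrapositively O(release_detainee → not grant_access). Since O(release_detainee) holds, K gives O(not grant_access).
Applying K to premise 7 (O(not grant_access → not validate_record)) and O(not grant_access) yields O(not validate_record).
With premise 5, O(not validate_record → not notify_directive), the K-axiom yields O(not notify_directive).
Premise 3 is O(not notify_directive → not mute_channel); since O(not notify_directive), deontic closure gives O(not mute_channel).
So O(not mute_channel) holds, i.e. mute_channel is forbidden. None of the other listed options is forbidden under the premises.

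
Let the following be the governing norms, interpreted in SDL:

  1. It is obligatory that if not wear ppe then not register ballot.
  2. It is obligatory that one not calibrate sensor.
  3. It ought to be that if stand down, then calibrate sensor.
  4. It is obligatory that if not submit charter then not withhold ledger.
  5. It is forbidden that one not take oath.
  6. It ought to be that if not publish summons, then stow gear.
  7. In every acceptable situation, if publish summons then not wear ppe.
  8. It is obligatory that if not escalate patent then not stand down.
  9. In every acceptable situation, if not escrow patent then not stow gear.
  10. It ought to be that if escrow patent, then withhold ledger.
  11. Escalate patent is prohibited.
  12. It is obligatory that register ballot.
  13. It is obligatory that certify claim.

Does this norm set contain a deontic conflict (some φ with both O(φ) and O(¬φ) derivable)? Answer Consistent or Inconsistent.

Premise 3 is O(stand_down → calibrate_sensor), but O(stand_down) is not derivable from the premises, so it does not yield O(calibrate_sensor).
So O(calibrate_sensor) is not derivable, and the apparent clash with O(¬calibrate_sensor) does not arise.
A world satisfying every obligation exists (e.g. calibrate_sensor=false, certify_claim=true, escalate_patent=false, escrow_patent=true, publish_summons=false, register_ballot=true, stand_down=false, stow_gear=true, submit_charter=true, take_oath=true, wear_ppe=true, withhold_ledger=true); no atom is both obligatory and forbidden, so the set is consistent.

Consistent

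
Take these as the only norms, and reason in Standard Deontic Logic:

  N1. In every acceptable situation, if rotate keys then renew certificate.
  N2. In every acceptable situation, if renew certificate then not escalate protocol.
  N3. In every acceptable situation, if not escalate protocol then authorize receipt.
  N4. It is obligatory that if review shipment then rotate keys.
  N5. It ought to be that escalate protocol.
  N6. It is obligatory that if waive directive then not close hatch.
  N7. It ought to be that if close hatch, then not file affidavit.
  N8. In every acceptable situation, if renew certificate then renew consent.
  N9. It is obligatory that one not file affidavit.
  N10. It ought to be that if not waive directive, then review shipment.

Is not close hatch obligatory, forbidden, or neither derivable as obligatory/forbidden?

Premise 5 gives O(escalate_protocol).
The contrapositive of premise 2 (O(renew_certificate → ¬escalate_protocol)) is O(escalate_protocol → ¬renew_certificate), and O(escalate_protocol) is already established, so O(¬renew_certificate).
Premise 1 is O(rotate_keys → renew_certificate); contrapositively O(¬renew_certificate → ¬rotate_keys). Since O(¬renew_certificate) holds, K gives O(¬rotate_keys).
The contrapositive of premise 4 (O(review_shipment → rotate_keys)) is O(¬rotate_keys → ¬review_shipment), and O(¬rotate_keys) is already established, so O(¬review_shipment).
Premise 10, O(¬waive_directive → review_shipment), contraposes to O(¬review_shipment → waive_directive); with O(¬review_shipment) we get O(waive_directive).
With premise 6, O(waive_directive → ¬close_hatch), the K-axiom yields O(¬close_hatch).
Premises 3, 7, 8, 9 do not contribute to this derivation.
Hence ¬close_hatch is obligatory.

Obligatory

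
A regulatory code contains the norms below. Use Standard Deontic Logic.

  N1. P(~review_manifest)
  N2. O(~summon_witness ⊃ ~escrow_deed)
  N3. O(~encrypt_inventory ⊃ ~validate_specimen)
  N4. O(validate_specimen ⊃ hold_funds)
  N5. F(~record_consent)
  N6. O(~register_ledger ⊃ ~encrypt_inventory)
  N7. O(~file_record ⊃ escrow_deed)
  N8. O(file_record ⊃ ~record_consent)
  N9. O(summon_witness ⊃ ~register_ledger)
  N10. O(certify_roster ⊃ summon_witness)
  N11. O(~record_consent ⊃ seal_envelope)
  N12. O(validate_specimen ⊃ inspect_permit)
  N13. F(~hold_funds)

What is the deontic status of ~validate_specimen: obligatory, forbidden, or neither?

Obligatory

F(~record_consent) at premise 5 means O(record_consent).
Premise 8 is O(file_record ⊃ ~record_consent); contrapositively O(record_consent ⊃ ~file_record). Since O(record_consent) holds, K gives O(~file_record).
Premise 7 is O(~file_record ⊃ escrow_deed); since O(~file_record), deontic closure gives O(escrow_deed).
Premise 2, O(~summon_witness ⊃ ~escrow_deed), contraposes to O(escrow_deed ⊃ summon_witness); with O(escrow_deed) we get O(summon_witness).
From O(summon_witness) and premise 9, O(summon_witness ⊃ ~register_ledger), we obtain O(~register_ledger).
Applying K to premise 6 (O(~register_ledger ⊃ ~encrypt_inventory)) and O(~register_ledger) yields O(~encrypt_inventory).
With premise 3, O(~encrypt_inventory ⊃ ~validate_specimen), the K-axiom yields O(~validate_specimen).
Premises 1, 4, 10, 11, 12, 13 do not contribute to this derivation.
Hence ~validate_specimen is obligatory.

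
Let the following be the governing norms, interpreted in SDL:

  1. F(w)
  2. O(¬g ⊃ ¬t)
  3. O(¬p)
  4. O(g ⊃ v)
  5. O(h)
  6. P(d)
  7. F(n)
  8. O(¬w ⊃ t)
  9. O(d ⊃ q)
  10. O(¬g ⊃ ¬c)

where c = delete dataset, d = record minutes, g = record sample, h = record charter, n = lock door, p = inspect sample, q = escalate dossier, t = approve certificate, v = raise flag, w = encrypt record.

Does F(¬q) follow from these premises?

Premise 9 is O(d ⊃ q), but O(d) is not derivable from the premises (the permission P(d) asserts only ¬O(¬d), not O(d)), so it does not yield O(q).
No other premise forces O(q). An ideal world satisfying every premise can still have ¬q true, so F(¬q) is not derivable.

No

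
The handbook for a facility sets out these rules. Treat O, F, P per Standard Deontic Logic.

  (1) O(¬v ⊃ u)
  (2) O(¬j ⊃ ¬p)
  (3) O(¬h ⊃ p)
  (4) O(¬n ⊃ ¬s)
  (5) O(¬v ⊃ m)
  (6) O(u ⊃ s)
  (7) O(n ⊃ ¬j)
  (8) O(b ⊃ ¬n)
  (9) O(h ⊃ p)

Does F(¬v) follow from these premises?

By case analysis on h: premise 9 gives O(h ⊃ p) and premise 3 gives O(¬h ⊃ p), so O(p) either way.
Premise 2, O(¬j ⊃ ¬p), contraposes to O(p ⊃ j); with O(p) we get O(j).
The contrapositive of premise 7 (O(n ⊃ ¬j)) is O(j ⊃ ¬n), and O(j) is already established, so O(¬n).
Premise 4 is O(¬n ⊃ ¬s); since O(¬n), deontic closure gives O(¬s).
Premise 6, O(u ⊃ s), contraposes to O(¬s ⊃ ¬u); with O(¬s) we get O(¬u).
The contrapositive of premise 1 (O(¬v ⊃ u)) is O(¬u ⊃ v), and O(¬u) is already established, so O(v).
Premises 5, 8 do not contribute to this derivation.
So O(v) holds, i.e. F(¬v). The claim follows.

Yes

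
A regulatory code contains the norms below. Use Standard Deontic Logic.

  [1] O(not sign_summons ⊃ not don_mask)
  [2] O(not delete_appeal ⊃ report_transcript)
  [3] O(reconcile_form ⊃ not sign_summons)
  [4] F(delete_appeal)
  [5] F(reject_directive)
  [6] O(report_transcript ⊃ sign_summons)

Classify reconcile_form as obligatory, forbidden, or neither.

Premise 4, F(delete_appeal), is equivalent to O(not delete_appeal).
With premise 2, O(not delete_appeal ⊃ report_transcript), the K-axiom yields O(report_transcript).
Applying K to premise 6 (O(report_transcript ⊃ sign_summons)) and O(report_transcript) yields O(sign_summons).
The contrapositive of premise 3 (O(reconcile_form ⊃ not sign_summons)) is O(sign_summons ⊃ not reconcile_form), and O(sign_summons) is already established, so O(not reconcile_form).
Premises 1, 5 do not contribute to this derivation.
Thus O(not reconcile_form), which is F(reconcile_form): reconcile_form is forbidden.

Forbidden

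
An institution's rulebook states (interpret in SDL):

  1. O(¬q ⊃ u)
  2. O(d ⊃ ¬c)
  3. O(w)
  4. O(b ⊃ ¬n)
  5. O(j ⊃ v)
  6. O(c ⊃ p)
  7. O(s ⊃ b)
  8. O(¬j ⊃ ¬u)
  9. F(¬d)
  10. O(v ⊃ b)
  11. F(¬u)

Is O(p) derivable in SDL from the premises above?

Premise 6 is O(c ⊃ p), but O(c) is not derivable from the premises, so it does not yield O(p).
No other premise forces O(p). An ideal world satisfying every premise can still have p false, so O(p) is not derivable.

No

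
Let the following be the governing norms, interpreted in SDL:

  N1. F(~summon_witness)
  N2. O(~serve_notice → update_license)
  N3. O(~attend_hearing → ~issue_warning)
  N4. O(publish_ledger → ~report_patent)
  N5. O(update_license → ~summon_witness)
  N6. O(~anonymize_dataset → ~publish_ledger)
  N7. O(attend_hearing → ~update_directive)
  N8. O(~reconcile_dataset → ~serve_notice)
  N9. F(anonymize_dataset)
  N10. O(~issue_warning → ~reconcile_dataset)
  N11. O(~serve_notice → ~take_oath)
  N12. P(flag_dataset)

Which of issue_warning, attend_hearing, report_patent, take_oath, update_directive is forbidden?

update_directive

Premise 1 is F(~summon_witness), i.e. O(summon_witness).
The contrapositive of premise 5 (O(update_license → ~summon_witness)) is O(summon_witness → ~update_license), and O(summon_witness) is already established, so O(~update_license).
The contrapositive of premise 2 (O(~serve_notice → update_license)) is O(~update_license → serve_notice), and O(~update_license) is already established, so O(serve_notice).
Premise 8, O(~reconcile_dataset → ~serve_notice), contraposes to O(serve_notice → reconcile_dataset); with O(serve_notice) we get O(reconcile_dataset).
The contrapositive of premise 10 (O(~issue_warning → ~reconcile_dataset)) is O(reconcile_dataset → issue_warning), and O(reconcile_dataset) is already established, so O(issue_warning).
Premise 3, O(~attend_hearing → ~issue_warning), contraposes to O(issue_warning → attend_hearing); with O(issue_warning) we get O(attend_hearing).
Premise 7 is O(attend_hearing → ~update_directive); since O(attend_hearing), deontic closure gives O(~update_directive).
So O(~update_directive) holds, i.e. update_directive is forbidden. None of the other listed options is forbidden under the premises.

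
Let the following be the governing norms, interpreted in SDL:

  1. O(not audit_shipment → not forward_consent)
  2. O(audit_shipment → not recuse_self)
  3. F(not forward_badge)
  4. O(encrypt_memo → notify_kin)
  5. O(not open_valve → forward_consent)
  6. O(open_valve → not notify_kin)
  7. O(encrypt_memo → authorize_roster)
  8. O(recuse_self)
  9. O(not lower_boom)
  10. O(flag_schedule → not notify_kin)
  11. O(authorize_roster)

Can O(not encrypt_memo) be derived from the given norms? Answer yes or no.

Yes

From premise 8 we have O(recuse_self).
The contrapositive of premise 2 (O(audit_shipment → not recuse_self)) is O(recuse_self → not audit_shipment), and O(recuse_self) is already established, so O(not audit_shipment).
From O(not audit_shipment) and premise 1, O(not audit_shipment → not forward_consent), we obtain O(not forward_consent).
The contrapositive of premise 5 (O(not open_valve → forward_consent)) is O(not forward_consent → open_valve), and O(not forward_consent) is already established, so O(open_valve).
Applying K to premise 6 (O(open_valve → not notify_kin)) and O(open_valve) yields O(not notify_kin).
Premise 4 is O(encrypt_memo → notify_kin); contrapositively O(not notify_kin → not encrypt_memo). Since O(not notify_kin) holds, K gives O(not encrypt_memo).
Premises 3, 7, 9, 10, 11 do not contribute to this derivation.
So O(not encrypt_memo) follows.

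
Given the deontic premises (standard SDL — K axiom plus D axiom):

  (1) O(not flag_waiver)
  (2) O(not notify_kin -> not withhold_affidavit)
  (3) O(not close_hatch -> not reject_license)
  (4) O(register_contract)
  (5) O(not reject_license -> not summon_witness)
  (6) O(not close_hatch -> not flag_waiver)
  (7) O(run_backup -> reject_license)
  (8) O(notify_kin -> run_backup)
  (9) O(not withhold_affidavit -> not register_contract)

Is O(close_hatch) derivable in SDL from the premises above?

Yes

Premise 4 gives O(register_contract).
Premise 9 is O(not withhold_affidavit -> not register_contract); contrapositively O(register_contract -> withhold_affidavit). Since O(register_contract) holds, K gives O(withhold_affidavit).
The contrapositive of premise 2 (O(not notify_kin -> not withhold_affidavit)) is O(withhold_affidavit -> notify_kin), and O(withhold_affidavit) is already established, so O(notify_kin).
From O(notify_kin) and premise 8, O(notify_kin -> run_backup), we obtain O(run_backup).
With premise 7, O(run_backup -> reject_license), the K-axiom yields O(reject_license).
Premise 3 is O(not close_hatch -> not reject_license); contrapositively O(reject_license -> close_hatch). Since O(reject_license) holds, K gives O(close_hatch).
Premises 1, 5, 6 do not contribute to this derivation.
So O(close_hatch) follows.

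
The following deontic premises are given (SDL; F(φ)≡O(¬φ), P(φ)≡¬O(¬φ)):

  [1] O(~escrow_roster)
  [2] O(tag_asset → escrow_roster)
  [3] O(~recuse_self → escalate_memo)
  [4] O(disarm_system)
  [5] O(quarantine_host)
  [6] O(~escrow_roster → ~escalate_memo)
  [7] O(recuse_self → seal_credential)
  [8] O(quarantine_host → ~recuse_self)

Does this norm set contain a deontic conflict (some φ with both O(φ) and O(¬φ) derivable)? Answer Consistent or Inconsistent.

Inconsistent

Premise 5 states O(quarantine_host) outright.
With premise 8, O(quarantine_host → ~recuse_self), the K-axiom yields O(~recuse_self).
Applying K to premise 3 (O(~recuse_self → escalate_memo)) and O(~recuse_self) yields O(escalate_memo).
Premise 6, O(~escrow_roster → ~escalate_memo), contraposes to O(escalate_memo → escrow_roster); with O(escalate_memo) we get O(escrow_roster).
Yet premise 1 states O(~escrow_roster).
We now have both O(escrow_roster) and O(~escrow_roster) — escrow_roster is simultaneously obligatory and forbidden, violating the D-axiom.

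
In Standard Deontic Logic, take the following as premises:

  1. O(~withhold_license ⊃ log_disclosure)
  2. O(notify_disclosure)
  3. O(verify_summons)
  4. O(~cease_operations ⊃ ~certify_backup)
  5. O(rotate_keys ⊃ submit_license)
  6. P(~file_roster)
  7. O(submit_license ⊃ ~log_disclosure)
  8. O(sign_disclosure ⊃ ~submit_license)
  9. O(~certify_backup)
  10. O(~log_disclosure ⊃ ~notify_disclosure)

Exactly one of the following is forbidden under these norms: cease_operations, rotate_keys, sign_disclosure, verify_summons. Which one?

rotate_keys

Premise 2 gives O(notify_disclosure).
Premise 10 is O(~log_disclosure ⊃ ~notify_disclosure); contrapositively O(notify_disclosure ⊃ log_disclosure). Since O(notify_disclosure) holds, K gives O(log_disclosure).
Premise 7, O(submit_license ⊃ ~log_disclosure), contraposes to O(log_disclosure ⊃ ~submit_license); with O(log_disclosure) we get O(~submit_license).
Premise 5, O(rotate_keys ⊃ submit_license), contraposes to O(~submit_license ⊃ ~rotate_keys); with O(~submit_license) we get O(~rotate_keys).
So O(~rotate_keys) holds, i.e. rotate_keys is forbidden. None of the other listed options is forbidden under the premises.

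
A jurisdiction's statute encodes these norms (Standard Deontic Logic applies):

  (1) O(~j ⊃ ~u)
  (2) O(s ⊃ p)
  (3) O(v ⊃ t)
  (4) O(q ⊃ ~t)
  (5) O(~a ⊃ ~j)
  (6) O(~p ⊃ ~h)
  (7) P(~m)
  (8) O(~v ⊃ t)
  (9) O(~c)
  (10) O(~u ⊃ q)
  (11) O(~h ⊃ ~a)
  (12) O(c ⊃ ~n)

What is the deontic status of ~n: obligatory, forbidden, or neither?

Neither

Premise 12 is O(c ⊃ ~n), but O(c) is not derivable from the premises, so it does not yield O(~n).
No premise or chain of K-axiom applications forces O(~n), and none forces O(n). So ~n is neither obligatory nor forbidden under these norms.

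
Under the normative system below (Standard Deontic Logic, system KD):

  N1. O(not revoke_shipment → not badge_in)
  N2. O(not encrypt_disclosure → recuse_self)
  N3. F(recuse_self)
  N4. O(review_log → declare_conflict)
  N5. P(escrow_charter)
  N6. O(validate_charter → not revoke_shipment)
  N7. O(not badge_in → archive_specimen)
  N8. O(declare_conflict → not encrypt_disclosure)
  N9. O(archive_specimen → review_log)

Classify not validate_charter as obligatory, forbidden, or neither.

Obligatory

F(recuse_self) at premise 3 means O(not recuse_self).
Premise 2, O(not encrypt_disclosure → recuse_self), contraposes to O(not recuse_self → encrypt_disclosure); with O(not recuse_self) we get O(encrypt_disclosure).
The contrapositive of premise 8 (O(declare_conflict → not encrypt_disclosure)) is O(encrypt_disclosure → not declare_conflict), and O(encrypt_disclosure) is already established, so O(not declare_conflict).
Premise 4, O(review_log → declare_conflict), contraposes to O(not declare_conflict → not review_log); with O(not declare_conflict) we get O(not review_log).
Premise 9 is O(archive_specimen → review_log); contrapositively O(not review_log → not archive_specimen). Since O(not review_log) holds, K gives O(not archive_specimen).
Premise 7 is O(not badge_in → archive_specimen); contrapositively O(not archive_specimen → badge_in). Since O(not archive_specimen) holds, K gives O(badge_in).
Premise 1, O(not revoke_shipment → not badge_in), contraposes to O(badge_in → revoke_shipment); with O(badge_in) we get O(revoke_shipment).
The contrapositive of premise 6 (O(validate_charter → not revoke_shipment)) is O(revoke_shipment → not validate_charter), and O(revoke_shipment) is already established, so O(not validate_charter).
Premise 5 does not contribute to this derivation.
Hence not validate_charter is obligatory.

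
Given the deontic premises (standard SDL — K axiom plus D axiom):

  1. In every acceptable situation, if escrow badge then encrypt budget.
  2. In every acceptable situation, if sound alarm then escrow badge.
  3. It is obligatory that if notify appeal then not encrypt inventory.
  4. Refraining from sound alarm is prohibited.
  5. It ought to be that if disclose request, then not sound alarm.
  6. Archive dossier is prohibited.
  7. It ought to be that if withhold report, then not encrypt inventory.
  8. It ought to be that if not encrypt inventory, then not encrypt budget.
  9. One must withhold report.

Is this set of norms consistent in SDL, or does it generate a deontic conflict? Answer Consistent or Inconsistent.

Inconsistent

Premise 9 gives O(withhold_report).
Applying K to premise 7 (O(withhold_report → ¬encrypt_inventory)) and O(withhold_report) yields O(¬encrypt_inventory).
From O(¬encrypt_inventory) and premise 8, O(¬encrypt_inventory → ¬encrypt_budget), we obtain O(¬encrypt_budget).
Premise 1, O(escrow_badge → encrypt_budget), contraposes to O(¬encrypt_budget → ¬escrow_badge); with O(¬encrypt_budget) we get O(¬escrow_badge).
The contrapositive of premise 2 (O(sound_alarm → escrow_badge)) is O(¬escrow_badge → ¬sound_alarm), and O(¬escrow_badge) is already established, so O(¬sound_alarm).
But premise 4, F(¬sound_alarm), means O(sound_alarm).
We now have both O(¬sound_alarm) and O(sound_alarm) — sound_alarm is simultaneously obligatory and forbidden, violating the D-axiom.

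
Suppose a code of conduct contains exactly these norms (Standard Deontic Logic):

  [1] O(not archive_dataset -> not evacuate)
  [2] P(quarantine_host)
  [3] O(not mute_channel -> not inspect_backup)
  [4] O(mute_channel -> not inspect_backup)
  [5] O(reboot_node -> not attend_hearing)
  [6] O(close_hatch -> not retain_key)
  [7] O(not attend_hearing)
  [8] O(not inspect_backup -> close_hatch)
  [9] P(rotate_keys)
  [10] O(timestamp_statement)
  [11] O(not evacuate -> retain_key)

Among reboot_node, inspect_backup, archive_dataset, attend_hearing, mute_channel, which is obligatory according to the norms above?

archive_dataset

Premises 4 and 3 are O(mute_channel -> not inspect_backup) and O(not mute_channel -> not inspect_backup); every ideal world satisfies mute_channel or not mute_channel, so in either case not inspect_backup holds — hence O(not inspect_backup).
From O(not inspect_backup) and premise 8, O(not inspect_backup -> close_hatch), we obtain O(close_hatch).
Premise 6 is O(close_hatch -> not retain_key); since O(close_hatch), deontic closure gives O(not retain_key).
Premise 11, O(not evacuate -> retain_key), contraposes to O(not retain_key -> evacuate); with O(not retain_key) we get O(evacuate).
The contrapositive of premise 1 (O(not archive_dataset -> not evacuate)) is O(evacuate -> archive_dataset), and O(evacuate) is already established, so O(archive_dataset).
So O(archive_dataset) holds — archive_dataset is obligatory. None of the other listed options is made obligatory by any chain of premises.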